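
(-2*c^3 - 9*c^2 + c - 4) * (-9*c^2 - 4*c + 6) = 18*c^5 + 89*c^4 + 15*c^3 - 22*c^2 + 22*c - 24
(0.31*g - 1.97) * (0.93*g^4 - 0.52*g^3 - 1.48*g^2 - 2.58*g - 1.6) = 0.2883*g^5 - 1.9933*g^4 + 0.5656*g^3 + 2.1158*g^2 + 4.5866*g + 3.152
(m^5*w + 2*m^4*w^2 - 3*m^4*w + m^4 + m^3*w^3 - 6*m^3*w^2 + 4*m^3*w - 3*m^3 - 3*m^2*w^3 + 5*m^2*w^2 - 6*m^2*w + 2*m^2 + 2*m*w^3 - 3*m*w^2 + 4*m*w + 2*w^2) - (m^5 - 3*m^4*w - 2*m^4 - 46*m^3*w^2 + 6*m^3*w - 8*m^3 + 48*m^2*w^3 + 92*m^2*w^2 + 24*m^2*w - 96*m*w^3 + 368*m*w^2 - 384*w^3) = m^5*w - m^5 + 2*m^4*w^2 + 3*m^4 + m^3*w^3 + 40*m^3*w^2 - 2*m^3*w + 5*m^3 - 51*m^2*w^3 - 87*m^2*w^2 - 30*m^2*w + 2*m^2 + 98*m*w^3 - 371*m*w^2 + 4*m*w + 384*w^3 + 2*w^2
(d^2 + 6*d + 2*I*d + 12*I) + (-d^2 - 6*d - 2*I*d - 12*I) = 0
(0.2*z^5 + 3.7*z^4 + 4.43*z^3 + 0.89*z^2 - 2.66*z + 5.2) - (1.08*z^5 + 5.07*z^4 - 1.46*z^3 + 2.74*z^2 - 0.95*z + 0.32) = -0.88*z^5 - 1.37*z^4 + 5.89*z^3 - 1.85*z^2 - 1.71*z + 4.88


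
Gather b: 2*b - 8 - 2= 2*b - 10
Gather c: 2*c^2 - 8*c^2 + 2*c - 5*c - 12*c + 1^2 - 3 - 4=-6*c^2 - 15*c - 6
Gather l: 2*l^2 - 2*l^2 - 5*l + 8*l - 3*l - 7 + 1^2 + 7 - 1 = 0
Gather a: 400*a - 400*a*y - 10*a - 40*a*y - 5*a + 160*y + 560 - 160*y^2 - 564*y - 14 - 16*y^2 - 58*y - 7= a*(385 - 440*y) - 176*y^2 - 462*y + 539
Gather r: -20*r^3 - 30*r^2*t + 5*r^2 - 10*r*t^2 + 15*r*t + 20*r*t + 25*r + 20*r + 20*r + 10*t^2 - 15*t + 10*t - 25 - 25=-20*r^3 + r^2*(5 - 30*t) + r*(-10*t^2 + 35*t + 65) + 10*t^2 - 5*t - 50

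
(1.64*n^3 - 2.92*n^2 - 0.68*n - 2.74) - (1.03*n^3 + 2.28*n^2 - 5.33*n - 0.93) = 0.61*n^3 - 5.2*n^2 + 4.65*n - 1.81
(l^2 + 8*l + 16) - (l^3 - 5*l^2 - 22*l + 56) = -l^3 + 6*l^2 + 30*l - 40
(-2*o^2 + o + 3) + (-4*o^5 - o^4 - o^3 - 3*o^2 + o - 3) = -4*o^5 - o^4 - o^3 - 5*o^2 + 2*o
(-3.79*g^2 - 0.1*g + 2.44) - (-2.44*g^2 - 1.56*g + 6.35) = -1.35*g^2 + 1.46*g - 3.91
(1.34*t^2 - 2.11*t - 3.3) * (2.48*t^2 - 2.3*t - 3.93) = 3.3232*t^4 - 8.3148*t^3 - 8.5972*t^2 + 15.8823*t + 12.969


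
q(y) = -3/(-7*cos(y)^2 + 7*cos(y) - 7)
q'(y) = -3*(-14*sin(y)*cos(y) + 7*sin(y))/(-7*cos(y)^2 + 7*cos(y) - 7)^2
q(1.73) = 0.36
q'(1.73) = -0.40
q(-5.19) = 0.57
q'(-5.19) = -0.05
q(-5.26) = 0.57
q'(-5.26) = 0.03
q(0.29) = 0.45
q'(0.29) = 0.12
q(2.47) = 0.18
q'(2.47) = -0.12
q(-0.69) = 0.52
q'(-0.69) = -0.22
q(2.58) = 0.17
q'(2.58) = -0.09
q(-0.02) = 0.43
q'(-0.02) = -0.01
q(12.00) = 0.49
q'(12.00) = -0.21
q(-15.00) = 0.18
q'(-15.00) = 0.13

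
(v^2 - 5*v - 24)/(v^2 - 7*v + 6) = (v^2 - 5*v - 24)/(v^2 - 7*v + 6)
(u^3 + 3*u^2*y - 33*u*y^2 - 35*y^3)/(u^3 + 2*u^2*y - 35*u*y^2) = (u + y)/u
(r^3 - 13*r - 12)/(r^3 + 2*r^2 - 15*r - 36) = (r + 1)/(r + 3)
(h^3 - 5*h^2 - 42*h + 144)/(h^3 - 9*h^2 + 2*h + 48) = (h + 6)/(h + 2)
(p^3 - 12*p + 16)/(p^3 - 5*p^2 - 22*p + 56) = (p - 2)/(p - 7)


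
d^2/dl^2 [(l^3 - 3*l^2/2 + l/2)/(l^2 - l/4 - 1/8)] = 40/(64*l^3 + 48*l^2 + 12*l + 1)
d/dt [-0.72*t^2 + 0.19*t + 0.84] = 0.19 - 1.44*t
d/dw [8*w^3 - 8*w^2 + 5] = 8*w*(3*w - 2)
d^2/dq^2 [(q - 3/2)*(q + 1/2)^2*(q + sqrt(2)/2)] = 12*q^2 - 3*q + 3*sqrt(2)*q - 5/2 - sqrt(2)/2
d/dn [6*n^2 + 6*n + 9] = 12*n + 6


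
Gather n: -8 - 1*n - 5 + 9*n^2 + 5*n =9*n^2 + 4*n - 13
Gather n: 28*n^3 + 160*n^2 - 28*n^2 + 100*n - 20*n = 28*n^3 + 132*n^2 + 80*n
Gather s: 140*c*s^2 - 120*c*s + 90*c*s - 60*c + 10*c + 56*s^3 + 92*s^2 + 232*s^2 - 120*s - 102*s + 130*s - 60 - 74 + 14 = -50*c + 56*s^3 + s^2*(140*c + 324) + s*(-30*c - 92) - 120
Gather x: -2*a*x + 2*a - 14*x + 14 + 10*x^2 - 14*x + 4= 2*a + 10*x^2 + x*(-2*a - 28) + 18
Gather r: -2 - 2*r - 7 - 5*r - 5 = -7*r - 14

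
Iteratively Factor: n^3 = (n)*(n^2) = n^2*(n)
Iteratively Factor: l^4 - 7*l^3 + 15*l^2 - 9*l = (l - 3)*(l^3 - 4*l^2 + 3*l) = (l - 3)^2*(l^2 - l) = (l - 3)^2*(l - 1)*(l)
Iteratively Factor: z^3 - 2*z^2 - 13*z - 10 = (z + 1)*(z^2 - 3*z - 10) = (z + 1)*(z + 2)*(z - 5)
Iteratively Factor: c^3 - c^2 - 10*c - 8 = (c + 2)*(c^2 - 3*c - 4) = (c + 1)*(c + 2)*(c - 4)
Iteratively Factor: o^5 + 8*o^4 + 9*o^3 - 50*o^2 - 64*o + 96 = (o - 1)*(o^4 + 9*o^3 + 18*o^2 - 32*o - 96) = (o - 1)*(o + 4)*(o^3 + 5*o^2 - 2*o - 24) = (o - 1)*(o + 3)*(o + 4)*(o^2 + 2*o - 8) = (o - 1)*(o + 3)*(o + 4)^2*(o - 2)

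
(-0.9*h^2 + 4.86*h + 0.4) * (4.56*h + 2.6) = -4.104*h^3 + 19.8216*h^2 + 14.46*h + 1.04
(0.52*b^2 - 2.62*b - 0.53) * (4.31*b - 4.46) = 2.2412*b^3 - 13.6114*b^2 + 9.4009*b + 2.3638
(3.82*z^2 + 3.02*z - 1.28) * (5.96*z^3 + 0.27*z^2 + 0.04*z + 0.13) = 22.7672*z^5 + 19.0306*z^4 - 6.6606*z^3 + 0.2718*z^2 + 0.3414*z - 0.1664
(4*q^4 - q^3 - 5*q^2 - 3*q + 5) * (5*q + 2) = 20*q^5 + 3*q^4 - 27*q^3 - 25*q^2 + 19*q + 10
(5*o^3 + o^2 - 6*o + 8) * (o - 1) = 5*o^4 - 4*o^3 - 7*o^2 + 14*o - 8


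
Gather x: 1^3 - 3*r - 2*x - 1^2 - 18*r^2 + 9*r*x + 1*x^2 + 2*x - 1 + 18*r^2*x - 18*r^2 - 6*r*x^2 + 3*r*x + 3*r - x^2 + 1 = -36*r^2 - 6*r*x^2 + x*(18*r^2 + 12*r)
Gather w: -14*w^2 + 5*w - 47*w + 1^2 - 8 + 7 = -14*w^2 - 42*w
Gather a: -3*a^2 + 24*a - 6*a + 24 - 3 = -3*a^2 + 18*a + 21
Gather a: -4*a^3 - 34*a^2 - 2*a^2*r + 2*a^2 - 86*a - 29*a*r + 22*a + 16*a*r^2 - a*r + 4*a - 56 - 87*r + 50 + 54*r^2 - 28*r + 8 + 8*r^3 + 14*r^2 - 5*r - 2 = -4*a^3 + a^2*(-2*r - 32) + a*(16*r^2 - 30*r - 60) + 8*r^3 + 68*r^2 - 120*r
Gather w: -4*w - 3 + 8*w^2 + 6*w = 8*w^2 + 2*w - 3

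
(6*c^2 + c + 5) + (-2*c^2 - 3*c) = 4*c^2 - 2*c + 5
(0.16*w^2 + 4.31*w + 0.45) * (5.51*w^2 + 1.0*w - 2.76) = 0.8816*w^4 + 23.9081*w^3 + 6.3479*w^2 - 11.4456*w - 1.242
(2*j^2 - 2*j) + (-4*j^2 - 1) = -2*j^2 - 2*j - 1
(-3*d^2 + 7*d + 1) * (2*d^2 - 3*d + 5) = -6*d^4 + 23*d^3 - 34*d^2 + 32*d + 5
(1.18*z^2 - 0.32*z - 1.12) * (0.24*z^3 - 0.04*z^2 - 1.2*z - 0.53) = 0.2832*z^5 - 0.124*z^4 - 1.672*z^3 - 0.1966*z^2 + 1.5136*z + 0.5936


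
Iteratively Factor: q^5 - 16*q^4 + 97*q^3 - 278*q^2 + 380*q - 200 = (q - 5)*(q^4 - 11*q^3 + 42*q^2 - 68*q + 40) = (q - 5)*(q - 2)*(q^3 - 9*q^2 + 24*q - 20) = (q - 5)*(q - 2)^2*(q^2 - 7*q + 10) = (q - 5)^2*(q - 2)^2*(q - 2)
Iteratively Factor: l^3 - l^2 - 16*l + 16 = (l - 1)*(l^2 - 16) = (l - 1)*(l + 4)*(l - 4)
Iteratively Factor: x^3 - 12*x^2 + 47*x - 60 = (x - 4)*(x^2 - 8*x + 15) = (x - 5)*(x - 4)*(x - 3)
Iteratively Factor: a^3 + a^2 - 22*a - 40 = (a + 2)*(a^2 - a - 20) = (a - 5)*(a + 2)*(a + 4)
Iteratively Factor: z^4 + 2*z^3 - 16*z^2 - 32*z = (z - 4)*(z^3 + 6*z^2 + 8*z) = (z - 4)*(z + 4)*(z^2 + 2*z) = z*(z - 4)*(z + 4)*(z + 2)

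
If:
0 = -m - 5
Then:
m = -5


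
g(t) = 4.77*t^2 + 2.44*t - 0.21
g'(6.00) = 59.68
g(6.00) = 186.15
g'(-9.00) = -83.42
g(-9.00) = 364.20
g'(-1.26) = -9.58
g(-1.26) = 4.29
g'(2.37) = 25.05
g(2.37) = 32.37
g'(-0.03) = 2.15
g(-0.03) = -0.28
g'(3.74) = 38.12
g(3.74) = 75.64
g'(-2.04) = -17.02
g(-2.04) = 14.66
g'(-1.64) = -13.21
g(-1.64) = 8.62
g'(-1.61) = -12.92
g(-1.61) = 8.23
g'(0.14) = 3.78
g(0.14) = 0.23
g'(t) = 9.54*t + 2.44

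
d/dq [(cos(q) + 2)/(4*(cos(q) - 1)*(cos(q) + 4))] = (cos(q)^2 + 4*cos(q) + 10)*sin(q)/(4*(cos(q) - 1)^2*(cos(q) + 4)^2)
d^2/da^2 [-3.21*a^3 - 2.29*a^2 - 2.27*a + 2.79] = -19.26*a - 4.58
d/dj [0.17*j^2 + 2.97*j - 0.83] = 0.34*j + 2.97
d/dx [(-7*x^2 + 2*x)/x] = -7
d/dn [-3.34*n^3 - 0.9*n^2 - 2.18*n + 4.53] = -10.02*n^2 - 1.8*n - 2.18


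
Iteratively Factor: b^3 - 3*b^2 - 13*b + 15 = (b - 5)*(b^2 + 2*b - 3) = (b - 5)*(b + 3)*(b - 1)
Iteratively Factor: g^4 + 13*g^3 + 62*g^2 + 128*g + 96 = (g + 3)*(g^3 + 10*g^2 + 32*g + 32) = (g + 2)*(g + 3)*(g^2 + 8*g + 16) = (g + 2)*(g + 3)*(g + 4)*(g + 4)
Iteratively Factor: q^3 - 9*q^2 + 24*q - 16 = (q - 4)*(q^2 - 5*q + 4) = (q - 4)^2*(q - 1)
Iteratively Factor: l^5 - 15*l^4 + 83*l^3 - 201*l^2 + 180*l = (l - 5)*(l^4 - 10*l^3 + 33*l^2 - 36*l) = (l - 5)*(l - 3)*(l^3 - 7*l^2 + 12*l) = (l - 5)*(l - 3)^2*(l^2 - 4*l) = (l - 5)*(l - 4)*(l - 3)^2*(l)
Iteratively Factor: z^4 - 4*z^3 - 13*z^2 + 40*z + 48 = (z - 4)*(z^3 - 13*z - 12) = (z - 4)*(z + 3)*(z^2 - 3*z - 4) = (z - 4)^2*(z + 3)*(z + 1)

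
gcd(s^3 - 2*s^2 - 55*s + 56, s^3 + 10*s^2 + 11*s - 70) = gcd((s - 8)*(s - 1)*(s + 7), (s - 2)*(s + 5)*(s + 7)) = s + 7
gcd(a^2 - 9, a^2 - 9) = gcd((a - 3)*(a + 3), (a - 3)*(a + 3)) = a^2 - 9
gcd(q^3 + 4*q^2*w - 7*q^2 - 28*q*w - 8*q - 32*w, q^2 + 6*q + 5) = q + 1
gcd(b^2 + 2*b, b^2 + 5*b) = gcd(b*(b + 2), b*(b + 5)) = b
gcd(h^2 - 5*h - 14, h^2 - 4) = h + 2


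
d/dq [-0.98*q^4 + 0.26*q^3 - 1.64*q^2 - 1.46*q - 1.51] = -3.92*q^3 + 0.78*q^2 - 3.28*q - 1.46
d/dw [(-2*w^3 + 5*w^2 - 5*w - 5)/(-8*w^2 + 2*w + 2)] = w*(8*w^3 - 4*w^2 - 21*w - 30)/(2*(16*w^4 - 8*w^3 - 7*w^2 + 2*w + 1))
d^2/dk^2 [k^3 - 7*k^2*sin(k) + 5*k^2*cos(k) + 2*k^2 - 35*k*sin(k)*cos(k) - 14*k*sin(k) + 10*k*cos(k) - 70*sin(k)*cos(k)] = 7*k^2*sin(k) - 5*k^2*cos(k) - 6*k*sin(k) + 70*k*sin(2*k) - 38*k*cos(k) + 6*k - 34*sin(k) + 140*sin(2*k) - 18*cos(k) - 70*cos(2*k) + 4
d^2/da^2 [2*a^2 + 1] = 4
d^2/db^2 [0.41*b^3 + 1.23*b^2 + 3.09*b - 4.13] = 2.46*b + 2.46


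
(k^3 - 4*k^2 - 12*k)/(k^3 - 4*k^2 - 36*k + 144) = k*(k + 2)/(k^2 + 2*k - 24)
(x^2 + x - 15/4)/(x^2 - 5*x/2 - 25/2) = (x - 3/2)/(x - 5)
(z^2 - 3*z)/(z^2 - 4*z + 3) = z/(z - 1)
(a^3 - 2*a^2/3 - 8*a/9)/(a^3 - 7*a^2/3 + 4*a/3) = (a + 2/3)/(a - 1)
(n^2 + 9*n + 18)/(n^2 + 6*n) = (n + 3)/n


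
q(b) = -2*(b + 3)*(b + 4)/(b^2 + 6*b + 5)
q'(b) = -2*(-2*b - 6)*(b + 3)*(b + 4)/(b^2 + 6*b + 5)^2 - 2*(b + 3)/(b^2 + 6*b + 5) - 2*(b + 4)/(b^2 + 6*b + 5) = 2*(b^2 + 14*b + 37)/(b^4 + 12*b^3 + 46*b^2 + 60*b + 25)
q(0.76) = -3.53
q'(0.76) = 0.94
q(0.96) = -3.36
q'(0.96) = 0.75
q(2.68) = -2.69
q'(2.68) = 0.20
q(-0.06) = -4.99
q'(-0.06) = 3.35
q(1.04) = -3.31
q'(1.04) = 0.69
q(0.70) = -3.59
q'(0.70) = 1.01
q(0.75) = -3.54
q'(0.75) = 0.95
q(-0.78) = -15.40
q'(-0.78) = 61.93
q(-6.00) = -2.40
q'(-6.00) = -0.88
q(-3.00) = 0.00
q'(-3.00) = 0.50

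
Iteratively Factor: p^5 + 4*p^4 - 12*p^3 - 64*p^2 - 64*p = (p - 4)*(p^4 + 8*p^3 + 20*p^2 + 16*p) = (p - 4)*(p + 2)*(p^3 + 6*p^2 + 8*p) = (p - 4)*(p + 2)*(p + 4)*(p^2 + 2*p) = p*(p - 4)*(p + 2)*(p + 4)*(p + 2)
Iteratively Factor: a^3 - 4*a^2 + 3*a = (a)*(a^2 - 4*a + 3) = a*(a - 1)*(a - 3)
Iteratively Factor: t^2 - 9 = (t + 3)*(t - 3)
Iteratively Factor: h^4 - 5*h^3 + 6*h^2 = (h)*(h^3 - 5*h^2 + 6*h) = h*(h - 2)*(h^2 - 3*h) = h*(h - 3)*(h - 2)*(h)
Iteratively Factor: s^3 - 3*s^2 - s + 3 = (s - 3)*(s^2 - 1) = (s - 3)*(s - 1)*(s + 1)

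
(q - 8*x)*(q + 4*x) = q^2 - 4*q*x - 32*x^2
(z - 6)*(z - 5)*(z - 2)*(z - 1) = z^4 - 14*z^3 + 65*z^2 - 112*z + 60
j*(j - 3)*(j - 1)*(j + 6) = j^4 + 2*j^3 - 21*j^2 + 18*j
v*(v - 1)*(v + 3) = v^3 + 2*v^2 - 3*v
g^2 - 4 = (g - 2)*(g + 2)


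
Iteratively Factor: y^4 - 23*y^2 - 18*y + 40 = (y + 2)*(y^3 - 2*y^2 - 19*y + 20) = (y - 5)*(y + 2)*(y^2 + 3*y - 4) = (y - 5)*(y + 2)*(y + 4)*(y - 1)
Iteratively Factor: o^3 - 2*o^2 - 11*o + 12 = (o - 4)*(o^2 + 2*o - 3) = (o - 4)*(o - 1)*(o + 3)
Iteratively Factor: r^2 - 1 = (r + 1)*(r - 1)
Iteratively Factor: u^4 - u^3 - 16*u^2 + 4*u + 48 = (u - 4)*(u^3 + 3*u^2 - 4*u - 12) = (u - 4)*(u + 2)*(u^2 + u - 6) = (u - 4)*(u - 2)*(u + 2)*(u + 3)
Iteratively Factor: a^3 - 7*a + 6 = (a - 2)*(a^2 + 2*a - 3) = (a - 2)*(a - 1)*(a + 3)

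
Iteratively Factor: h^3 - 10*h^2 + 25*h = (h - 5)*(h^2 - 5*h) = (h - 5)^2*(h)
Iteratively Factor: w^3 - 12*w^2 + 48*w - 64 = (w - 4)*(w^2 - 8*w + 16) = (w - 4)^2*(w - 4)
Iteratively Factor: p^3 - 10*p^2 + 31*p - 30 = (p - 3)*(p^2 - 7*p + 10) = (p - 5)*(p - 3)*(p - 2)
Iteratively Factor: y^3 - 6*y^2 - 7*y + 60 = (y - 4)*(y^2 - 2*y - 15) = (y - 5)*(y - 4)*(y + 3)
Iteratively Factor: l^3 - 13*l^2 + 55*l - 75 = (l - 5)*(l^2 - 8*l + 15) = (l - 5)*(l - 3)*(l - 5)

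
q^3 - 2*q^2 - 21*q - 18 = (q - 6)*(q + 1)*(q + 3)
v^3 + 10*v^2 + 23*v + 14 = (v + 1)*(v + 2)*(v + 7)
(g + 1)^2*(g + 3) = g^3 + 5*g^2 + 7*g + 3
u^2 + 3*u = u*(u + 3)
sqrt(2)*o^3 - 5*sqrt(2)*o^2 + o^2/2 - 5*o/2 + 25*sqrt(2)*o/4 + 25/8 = (o - 5/2)^2*(sqrt(2)*o + 1/2)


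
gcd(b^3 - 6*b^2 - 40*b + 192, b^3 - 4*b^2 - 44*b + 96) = b^2 - 2*b - 48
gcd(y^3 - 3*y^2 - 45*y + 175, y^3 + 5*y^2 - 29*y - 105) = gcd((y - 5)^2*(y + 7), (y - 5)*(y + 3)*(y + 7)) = y^2 + 2*y - 35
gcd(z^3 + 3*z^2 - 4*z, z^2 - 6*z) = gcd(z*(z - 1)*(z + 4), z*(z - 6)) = z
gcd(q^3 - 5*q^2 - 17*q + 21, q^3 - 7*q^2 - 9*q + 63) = q^2 - 4*q - 21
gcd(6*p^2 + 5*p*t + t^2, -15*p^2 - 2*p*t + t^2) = 3*p + t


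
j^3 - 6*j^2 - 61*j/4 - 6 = (j - 8)*(j + 1/2)*(j + 3/2)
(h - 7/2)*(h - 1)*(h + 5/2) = h^3 - 2*h^2 - 31*h/4 + 35/4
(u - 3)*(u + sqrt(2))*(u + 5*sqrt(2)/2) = u^3 - 3*u^2 + 7*sqrt(2)*u^2/2 - 21*sqrt(2)*u/2 + 5*u - 15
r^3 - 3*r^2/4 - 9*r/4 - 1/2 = (r - 2)*(r + 1/4)*(r + 1)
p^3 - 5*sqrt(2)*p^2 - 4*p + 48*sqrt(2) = (p - 4*sqrt(2))*(p - 3*sqrt(2))*(p + 2*sqrt(2))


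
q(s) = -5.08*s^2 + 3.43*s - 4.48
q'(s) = 3.43 - 10.16*s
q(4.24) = -81.26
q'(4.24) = -39.65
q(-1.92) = -29.79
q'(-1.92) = 22.94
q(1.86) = -15.67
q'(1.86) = -15.47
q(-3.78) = -90.03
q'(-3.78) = 41.83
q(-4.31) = -113.63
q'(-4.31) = 47.22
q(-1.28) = -17.19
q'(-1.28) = 16.43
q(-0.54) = -7.81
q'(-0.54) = 8.92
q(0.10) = -4.19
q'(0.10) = 2.41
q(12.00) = -694.84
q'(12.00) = -118.49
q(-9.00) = -446.83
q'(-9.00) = 94.87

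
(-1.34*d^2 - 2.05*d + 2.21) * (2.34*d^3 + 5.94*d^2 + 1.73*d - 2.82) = -3.1356*d^5 - 12.7566*d^4 - 9.3238*d^3 + 13.3597*d^2 + 9.6043*d - 6.2322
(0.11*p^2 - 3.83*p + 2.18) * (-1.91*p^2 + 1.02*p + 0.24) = -0.2101*p^4 + 7.4275*p^3 - 8.044*p^2 + 1.3044*p + 0.5232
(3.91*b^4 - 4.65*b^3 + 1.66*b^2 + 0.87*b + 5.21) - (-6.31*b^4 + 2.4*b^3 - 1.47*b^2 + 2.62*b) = 10.22*b^4 - 7.05*b^3 + 3.13*b^2 - 1.75*b + 5.21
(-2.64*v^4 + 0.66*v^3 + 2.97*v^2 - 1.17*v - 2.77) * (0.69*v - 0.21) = -1.8216*v^5 + 1.0098*v^4 + 1.9107*v^3 - 1.431*v^2 - 1.6656*v + 0.5817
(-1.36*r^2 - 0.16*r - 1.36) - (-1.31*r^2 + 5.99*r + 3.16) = -0.05*r^2 - 6.15*r - 4.52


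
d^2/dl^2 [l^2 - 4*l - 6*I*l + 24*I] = 2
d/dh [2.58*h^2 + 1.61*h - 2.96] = 5.16*h + 1.61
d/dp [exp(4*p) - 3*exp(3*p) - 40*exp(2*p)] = (4*exp(2*p) - 9*exp(p) - 80)*exp(2*p)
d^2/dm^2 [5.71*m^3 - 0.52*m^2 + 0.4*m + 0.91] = 34.26*m - 1.04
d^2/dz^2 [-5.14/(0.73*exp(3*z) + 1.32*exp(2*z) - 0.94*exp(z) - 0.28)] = (-5.14*(2.19*exp(2*z) + 2.64*exp(z) - 0.94)*(4.38*exp(2*z) + 5.28*exp(z) - 1.88)*exp(z) + (33.7698*exp(2*z) + 27.1392*exp(z) - 4.8316)*(0.73*exp(3*z) + 1.32*exp(2*z) - 0.94*exp(z) - 0.28))*exp(z)/(0.73*exp(3*z) + 1.32*exp(2*z) - 0.94*exp(z) - 0.28)^3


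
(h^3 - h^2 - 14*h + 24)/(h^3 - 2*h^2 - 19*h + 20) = (h^2 - 5*h + 6)/(h^2 - 6*h + 5)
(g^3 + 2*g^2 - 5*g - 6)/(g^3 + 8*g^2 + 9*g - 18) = (g^2 - g - 2)/(g^2 + 5*g - 6)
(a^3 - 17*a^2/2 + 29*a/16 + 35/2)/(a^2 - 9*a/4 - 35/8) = (4*a^2 - 39*a + 56)/(2*(2*a - 7))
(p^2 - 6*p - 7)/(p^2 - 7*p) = (p + 1)/p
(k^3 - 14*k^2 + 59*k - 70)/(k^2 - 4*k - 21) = (k^2 - 7*k + 10)/(k + 3)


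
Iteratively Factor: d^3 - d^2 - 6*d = (d)*(d^2 - d - 6) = d*(d - 3)*(d + 2)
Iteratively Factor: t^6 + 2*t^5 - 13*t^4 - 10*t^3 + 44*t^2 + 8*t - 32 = (t + 1)*(t^5 + t^4 - 14*t^3 + 4*t^2 + 40*t - 32) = (t - 2)*(t + 1)*(t^4 + 3*t^3 - 8*t^2 - 12*t + 16) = (t - 2)*(t + 1)*(t + 2)*(t^3 + t^2 - 10*t + 8) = (t - 2)^2*(t + 1)*(t + 2)*(t^2 + 3*t - 4) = (t - 2)^2*(t + 1)*(t + 2)*(t + 4)*(t - 1)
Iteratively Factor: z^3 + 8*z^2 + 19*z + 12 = (z + 3)*(z^2 + 5*z + 4) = (z + 1)*(z + 3)*(z + 4)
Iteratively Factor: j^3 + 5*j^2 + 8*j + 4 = (j + 2)*(j^2 + 3*j + 2) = (j + 2)^2*(j + 1)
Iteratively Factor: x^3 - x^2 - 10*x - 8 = (x - 4)*(x^2 + 3*x + 2) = (x - 4)*(x + 2)*(x + 1)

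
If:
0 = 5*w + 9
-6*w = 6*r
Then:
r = 9/5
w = -9/5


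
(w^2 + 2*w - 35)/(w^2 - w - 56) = (w - 5)/(w - 8)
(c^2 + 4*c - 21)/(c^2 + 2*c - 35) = (c - 3)/(c - 5)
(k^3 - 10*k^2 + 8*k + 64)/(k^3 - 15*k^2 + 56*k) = (k^2 - 2*k - 8)/(k*(k - 7))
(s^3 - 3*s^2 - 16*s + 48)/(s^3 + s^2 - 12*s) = (s - 4)/s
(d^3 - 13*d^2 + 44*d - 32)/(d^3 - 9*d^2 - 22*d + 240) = (d^2 - 5*d + 4)/(d^2 - d - 30)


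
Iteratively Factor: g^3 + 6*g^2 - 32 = (g + 4)*(g^2 + 2*g - 8) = (g - 2)*(g + 4)*(g + 4)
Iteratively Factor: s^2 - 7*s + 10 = (s - 5)*(s - 2)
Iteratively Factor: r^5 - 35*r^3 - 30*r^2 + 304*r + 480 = (r + 3)*(r^4 - 3*r^3 - 26*r^2 + 48*r + 160) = (r + 3)*(r + 4)*(r^3 - 7*r^2 + 2*r + 40) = (r - 4)*(r + 3)*(r + 4)*(r^2 - 3*r - 10) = (r - 4)*(r + 2)*(r + 3)*(r + 4)*(r - 5)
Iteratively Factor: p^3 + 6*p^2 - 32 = (p + 4)*(p^2 + 2*p - 8) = (p - 2)*(p + 4)*(p + 4)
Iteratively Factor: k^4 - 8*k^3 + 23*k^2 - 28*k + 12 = (k - 3)*(k^3 - 5*k^2 + 8*k - 4) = (k - 3)*(k - 2)*(k^2 - 3*k + 2) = (k - 3)*(k - 2)^2*(k - 1)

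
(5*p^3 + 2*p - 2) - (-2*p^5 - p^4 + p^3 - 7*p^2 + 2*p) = 2*p^5 + p^4 + 4*p^3 + 7*p^2 - 2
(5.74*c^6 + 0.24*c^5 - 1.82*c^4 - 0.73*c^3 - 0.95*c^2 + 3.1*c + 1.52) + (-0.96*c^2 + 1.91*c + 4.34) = 5.74*c^6 + 0.24*c^5 - 1.82*c^4 - 0.73*c^3 - 1.91*c^2 + 5.01*c + 5.86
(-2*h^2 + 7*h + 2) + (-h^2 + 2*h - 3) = -3*h^2 + 9*h - 1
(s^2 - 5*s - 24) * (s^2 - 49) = s^4 - 5*s^3 - 73*s^2 + 245*s + 1176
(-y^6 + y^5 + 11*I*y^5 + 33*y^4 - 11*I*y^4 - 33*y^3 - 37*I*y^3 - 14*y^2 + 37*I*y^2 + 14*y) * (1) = -y^6 + y^5 + 11*I*y^5 + 33*y^4 - 11*I*y^4 - 33*y^3 - 37*I*y^3 - 14*y^2 + 37*I*y^2 + 14*y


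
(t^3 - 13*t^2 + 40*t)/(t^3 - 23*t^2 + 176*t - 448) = t*(t - 5)/(t^2 - 15*t + 56)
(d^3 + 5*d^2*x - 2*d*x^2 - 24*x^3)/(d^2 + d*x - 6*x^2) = d + 4*x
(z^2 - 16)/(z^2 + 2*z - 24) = (z + 4)/(z + 6)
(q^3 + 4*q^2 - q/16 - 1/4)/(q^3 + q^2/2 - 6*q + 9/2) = (16*q^3 + 64*q^2 - q - 4)/(8*(2*q^3 + q^2 - 12*q + 9))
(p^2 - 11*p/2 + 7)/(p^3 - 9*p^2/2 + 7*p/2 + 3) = (2*p - 7)/(2*p^2 - 5*p - 3)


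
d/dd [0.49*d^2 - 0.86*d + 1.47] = 0.98*d - 0.86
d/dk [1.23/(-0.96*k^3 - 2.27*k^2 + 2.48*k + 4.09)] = (3.5424*k^2 + 5.5842*k - 3.0504)/(0.96*k^3 + 2.27*k^2 - 2.48*k - 4.09)^2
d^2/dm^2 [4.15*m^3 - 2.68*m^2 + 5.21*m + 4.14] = 24.9*m - 5.36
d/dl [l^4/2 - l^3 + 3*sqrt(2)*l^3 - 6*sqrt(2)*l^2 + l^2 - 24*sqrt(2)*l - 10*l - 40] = 2*l^3 - 3*l^2 + 9*sqrt(2)*l^2 - 12*sqrt(2)*l + 2*l - 24*sqrt(2) - 10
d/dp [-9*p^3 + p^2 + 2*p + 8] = -27*p^2 + 2*p + 2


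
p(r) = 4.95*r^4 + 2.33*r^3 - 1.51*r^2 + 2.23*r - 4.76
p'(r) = 19.8*r^3 + 6.99*r^2 - 3.02*r + 2.23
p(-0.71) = -6.68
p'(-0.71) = 0.81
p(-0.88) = -6.51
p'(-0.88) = -3.19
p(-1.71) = 17.69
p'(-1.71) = -71.17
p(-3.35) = 506.65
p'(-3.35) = -653.60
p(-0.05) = -4.88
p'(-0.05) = 2.40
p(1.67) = 44.11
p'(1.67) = 108.90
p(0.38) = -3.90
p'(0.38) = 3.18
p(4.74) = 2718.75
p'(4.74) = 2253.59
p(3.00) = 452.20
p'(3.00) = 590.68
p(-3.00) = 313.00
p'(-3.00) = -460.40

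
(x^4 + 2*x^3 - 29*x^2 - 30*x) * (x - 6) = x^5 - 4*x^4 - 41*x^3 + 144*x^2 + 180*x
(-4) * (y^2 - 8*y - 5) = -4*y^2 + 32*y + 20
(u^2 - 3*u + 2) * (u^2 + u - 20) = u^4 - 2*u^3 - 21*u^2 + 62*u - 40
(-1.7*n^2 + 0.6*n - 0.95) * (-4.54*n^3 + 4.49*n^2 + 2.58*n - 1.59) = 7.718*n^5 - 10.357*n^4 + 2.621*n^3 - 0.0145000000000004*n^2 - 3.405*n + 1.5105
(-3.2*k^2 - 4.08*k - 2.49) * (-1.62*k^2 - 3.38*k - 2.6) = 5.184*k^4 + 17.4256*k^3 + 26.1442*k^2 + 19.0242*k + 6.474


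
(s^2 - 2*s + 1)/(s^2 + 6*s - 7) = (s - 1)/(s + 7)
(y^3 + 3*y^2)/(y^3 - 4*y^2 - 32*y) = y*(y + 3)/(y^2 - 4*y - 32)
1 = 1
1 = 1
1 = 1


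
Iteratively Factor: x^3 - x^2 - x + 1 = (x - 1)*(x^2 - 1) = (x - 1)^2*(x + 1)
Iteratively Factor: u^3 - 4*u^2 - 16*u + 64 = (u - 4)*(u^2 - 16) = (u - 4)^2*(u + 4)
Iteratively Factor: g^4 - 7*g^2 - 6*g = (g + 2)*(g^3 - 2*g^2 - 3*g) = (g + 1)*(g + 2)*(g^2 - 3*g) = g*(g + 1)*(g + 2)*(g - 3)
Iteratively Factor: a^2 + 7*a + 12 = (a + 3)*(a + 4)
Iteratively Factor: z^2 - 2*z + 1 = (z - 1)*(z - 1)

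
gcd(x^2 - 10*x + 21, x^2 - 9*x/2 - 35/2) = x - 7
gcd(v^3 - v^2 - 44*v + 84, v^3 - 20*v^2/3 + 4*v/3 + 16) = v^2 - 8*v + 12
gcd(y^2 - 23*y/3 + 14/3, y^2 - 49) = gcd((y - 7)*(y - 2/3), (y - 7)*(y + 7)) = y - 7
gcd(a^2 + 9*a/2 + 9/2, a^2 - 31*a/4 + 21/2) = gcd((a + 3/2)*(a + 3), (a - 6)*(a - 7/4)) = 1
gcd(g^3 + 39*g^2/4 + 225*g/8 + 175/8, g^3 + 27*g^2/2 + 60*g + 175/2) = g^2 + 17*g/2 + 35/2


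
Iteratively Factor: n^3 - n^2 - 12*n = (n - 4)*(n^2 + 3*n) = n*(n - 4)*(n + 3)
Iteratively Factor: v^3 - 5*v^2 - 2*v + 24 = (v - 4)*(v^2 - v - 6) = (v - 4)*(v + 2)*(v - 3)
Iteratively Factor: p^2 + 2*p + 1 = (p + 1)*(p + 1)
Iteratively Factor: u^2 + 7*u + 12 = (u + 4)*(u + 3)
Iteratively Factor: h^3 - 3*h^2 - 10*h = (h)*(h^2 - 3*h - 10) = h*(h - 5)*(h + 2)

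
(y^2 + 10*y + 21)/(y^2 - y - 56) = (y + 3)/(y - 8)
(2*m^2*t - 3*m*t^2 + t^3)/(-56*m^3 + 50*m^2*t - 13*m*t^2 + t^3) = t*(-m + t)/(28*m^2 - 11*m*t + t^2)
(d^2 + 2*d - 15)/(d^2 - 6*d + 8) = (d^2 + 2*d - 15)/(d^2 - 6*d + 8)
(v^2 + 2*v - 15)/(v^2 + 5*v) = (v - 3)/v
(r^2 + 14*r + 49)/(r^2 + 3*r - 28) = (r + 7)/(r - 4)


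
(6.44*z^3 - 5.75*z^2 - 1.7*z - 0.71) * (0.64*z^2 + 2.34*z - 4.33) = 4.1216*z^5 + 11.3896*z^4 - 42.4282*z^3 + 20.4651*z^2 + 5.6996*z + 3.0743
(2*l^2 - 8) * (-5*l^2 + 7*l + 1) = -10*l^4 + 14*l^3 + 42*l^2 - 56*l - 8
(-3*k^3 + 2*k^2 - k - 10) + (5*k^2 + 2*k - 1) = -3*k^3 + 7*k^2 + k - 11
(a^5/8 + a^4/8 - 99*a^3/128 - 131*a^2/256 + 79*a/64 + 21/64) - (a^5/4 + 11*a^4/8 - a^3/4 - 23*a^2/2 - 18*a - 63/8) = -a^5/8 - 5*a^4/4 - 67*a^3/128 + 2813*a^2/256 + 1231*a/64 + 525/64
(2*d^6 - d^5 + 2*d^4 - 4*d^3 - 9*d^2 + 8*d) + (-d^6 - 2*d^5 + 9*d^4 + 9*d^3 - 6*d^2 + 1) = d^6 - 3*d^5 + 11*d^4 + 5*d^3 - 15*d^2 + 8*d + 1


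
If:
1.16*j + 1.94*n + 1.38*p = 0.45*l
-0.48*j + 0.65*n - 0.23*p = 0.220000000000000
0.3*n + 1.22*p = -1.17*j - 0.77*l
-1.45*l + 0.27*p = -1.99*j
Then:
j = 0.39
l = 0.40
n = 0.37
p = -0.72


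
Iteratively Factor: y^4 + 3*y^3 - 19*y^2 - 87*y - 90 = (y - 5)*(y^3 + 8*y^2 + 21*y + 18) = (y - 5)*(y + 3)*(y^2 + 5*y + 6) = (y - 5)*(y + 3)^2*(y + 2)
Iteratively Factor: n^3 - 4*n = (n + 2)*(n^2 - 2*n) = n*(n + 2)*(n - 2)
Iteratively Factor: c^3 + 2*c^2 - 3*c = (c + 3)*(c^2 - c) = (c - 1)*(c + 3)*(c)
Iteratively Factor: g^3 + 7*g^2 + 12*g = (g + 4)*(g^2 + 3*g) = (g + 3)*(g + 4)*(g)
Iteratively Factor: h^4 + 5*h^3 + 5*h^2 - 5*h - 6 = (h + 3)*(h^3 + 2*h^2 - h - 2) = (h - 1)*(h + 3)*(h^2 + 3*h + 2) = (h - 1)*(h + 1)*(h + 3)*(h + 2)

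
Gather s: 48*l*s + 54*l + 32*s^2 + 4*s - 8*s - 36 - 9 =54*l + 32*s^2 + s*(48*l - 4) - 45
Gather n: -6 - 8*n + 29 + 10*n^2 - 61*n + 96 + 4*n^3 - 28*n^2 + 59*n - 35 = 4*n^3 - 18*n^2 - 10*n + 84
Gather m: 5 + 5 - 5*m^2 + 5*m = -5*m^2 + 5*m + 10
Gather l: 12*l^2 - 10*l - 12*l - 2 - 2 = 12*l^2 - 22*l - 4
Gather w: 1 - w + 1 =2 - w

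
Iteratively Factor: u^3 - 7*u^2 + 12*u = (u)*(u^2 - 7*u + 12) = u*(u - 4)*(u - 3)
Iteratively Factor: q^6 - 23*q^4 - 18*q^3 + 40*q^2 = (q + 2)*(q^5 - 2*q^4 - 19*q^3 + 20*q^2) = q*(q + 2)*(q^4 - 2*q^3 - 19*q^2 + 20*q) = q*(q + 2)*(q + 4)*(q^3 - 6*q^2 + 5*q) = q*(q - 1)*(q + 2)*(q + 4)*(q^2 - 5*q) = q^2*(q - 1)*(q + 2)*(q + 4)*(q - 5)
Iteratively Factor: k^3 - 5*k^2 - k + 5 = (k - 1)*(k^2 - 4*k - 5) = (k - 1)*(k + 1)*(k - 5)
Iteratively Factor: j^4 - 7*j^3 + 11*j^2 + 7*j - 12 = (j - 3)*(j^3 - 4*j^2 - j + 4) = (j - 3)*(j + 1)*(j^2 - 5*j + 4) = (j - 3)*(j - 1)*(j + 1)*(j - 4)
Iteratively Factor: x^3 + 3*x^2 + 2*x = (x + 2)*(x^2 + x) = (x + 1)*(x + 2)*(x)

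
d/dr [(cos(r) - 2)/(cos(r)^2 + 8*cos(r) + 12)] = (cos(r)^2 - 4*cos(r) - 28)*sin(r)/(cos(r)^2 + 8*cos(r) + 12)^2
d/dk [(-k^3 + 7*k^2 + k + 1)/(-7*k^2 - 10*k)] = (7*k^4 + 20*k^3 - 63*k^2 + 14*k + 10)/(k^2*(49*k^2 + 140*k + 100))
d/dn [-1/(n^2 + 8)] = 2*n/(n^2 + 8)^2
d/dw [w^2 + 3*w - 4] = 2*w + 3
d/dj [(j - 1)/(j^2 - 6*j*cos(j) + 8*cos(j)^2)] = (j^2 - 6*j*cos(j) + (2 - 2*j)*(3*j*sin(j) + j - 4*sin(2*j) - 3*cos(j)) + 8*cos(j)^2)/((j - 4*cos(j))^2*(j - 2*cos(j))^2)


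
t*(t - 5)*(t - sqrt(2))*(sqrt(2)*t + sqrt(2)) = sqrt(2)*t^4 - 4*sqrt(2)*t^3 - 2*t^3 - 5*sqrt(2)*t^2 + 8*t^2 + 10*t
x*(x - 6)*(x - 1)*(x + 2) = x^4 - 5*x^3 - 8*x^2 + 12*x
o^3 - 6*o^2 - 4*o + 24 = (o - 6)*(o - 2)*(o + 2)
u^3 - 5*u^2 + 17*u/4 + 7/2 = (u - 7/2)*(u - 2)*(u + 1/2)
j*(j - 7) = j^2 - 7*j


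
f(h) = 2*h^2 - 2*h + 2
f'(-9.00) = -38.00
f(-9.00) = 182.00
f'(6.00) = 22.00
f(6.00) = 62.00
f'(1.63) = 4.52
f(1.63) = 4.05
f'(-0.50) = -4.00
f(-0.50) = 3.50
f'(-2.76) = -13.04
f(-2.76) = 22.76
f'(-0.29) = -3.16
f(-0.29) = 2.75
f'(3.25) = 11.00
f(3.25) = 16.62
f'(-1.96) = -9.84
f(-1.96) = 13.60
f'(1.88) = 5.52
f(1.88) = 5.31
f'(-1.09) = -6.36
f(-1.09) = 6.56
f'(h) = 4*h - 2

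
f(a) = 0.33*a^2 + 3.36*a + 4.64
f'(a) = 0.66*a + 3.36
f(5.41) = 32.48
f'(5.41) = 6.93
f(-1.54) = 0.25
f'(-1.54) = 2.34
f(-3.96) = -3.49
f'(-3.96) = 0.75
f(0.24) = 5.47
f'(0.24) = 3.52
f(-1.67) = -0.05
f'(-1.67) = 2.26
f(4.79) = 28.31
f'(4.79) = 6.52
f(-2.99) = -2.46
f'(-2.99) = 1.39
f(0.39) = 6.00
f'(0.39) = 3.62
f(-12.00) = 11.84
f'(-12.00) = -4.56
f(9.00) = 61.61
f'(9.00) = 9.30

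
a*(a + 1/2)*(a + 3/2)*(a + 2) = a^4 + 4*a^3 + 19*a^2/4 + 3*a/2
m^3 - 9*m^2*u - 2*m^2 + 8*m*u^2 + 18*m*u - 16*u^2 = (m - 2)*(m - 8*u)*(m - u)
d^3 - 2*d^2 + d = d*(d - 1)^2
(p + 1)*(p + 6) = p^2 + 7*p + 6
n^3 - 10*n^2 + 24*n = n*(n - 6)*(n - 4)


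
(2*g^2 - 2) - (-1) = 2*g^2 - 1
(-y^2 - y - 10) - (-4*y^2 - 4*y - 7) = 3*y^2 + 3*y - 3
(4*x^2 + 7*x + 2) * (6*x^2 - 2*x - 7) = 24*x^4 + 34*x^3 - 30*x^2 - 53*x - 14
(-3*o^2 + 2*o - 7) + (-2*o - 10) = -3*o^2 - 17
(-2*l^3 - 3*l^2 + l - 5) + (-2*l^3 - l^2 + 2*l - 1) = -4*l^3 - 4*l^2 + 3*l - 6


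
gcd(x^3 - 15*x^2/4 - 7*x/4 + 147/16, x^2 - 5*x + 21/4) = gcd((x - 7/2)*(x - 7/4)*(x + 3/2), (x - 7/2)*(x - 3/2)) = x - 7/2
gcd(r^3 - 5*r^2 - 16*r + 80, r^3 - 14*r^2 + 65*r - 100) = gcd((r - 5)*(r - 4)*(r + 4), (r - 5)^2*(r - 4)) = r^2 - 9*r + 20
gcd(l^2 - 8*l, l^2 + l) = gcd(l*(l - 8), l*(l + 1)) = l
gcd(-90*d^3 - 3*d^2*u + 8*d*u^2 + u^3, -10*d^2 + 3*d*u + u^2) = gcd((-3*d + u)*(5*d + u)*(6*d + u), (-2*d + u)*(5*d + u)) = 5*d + u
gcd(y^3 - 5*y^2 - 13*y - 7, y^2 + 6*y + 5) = y + 1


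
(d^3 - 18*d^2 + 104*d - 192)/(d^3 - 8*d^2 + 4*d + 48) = (d - 8)/(d + 2)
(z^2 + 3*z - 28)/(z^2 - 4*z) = (z + 7)/z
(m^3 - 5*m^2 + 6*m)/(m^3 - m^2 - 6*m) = (m - 2)/(m + 2)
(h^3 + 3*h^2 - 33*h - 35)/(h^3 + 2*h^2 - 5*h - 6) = (h^2 + 2*h - 35)/(h^2 + h - 6)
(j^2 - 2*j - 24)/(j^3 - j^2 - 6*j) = (-j^2 + 2*j + 24)/(j*(-j^2 + j + 6))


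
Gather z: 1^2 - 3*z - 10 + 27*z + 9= 24*z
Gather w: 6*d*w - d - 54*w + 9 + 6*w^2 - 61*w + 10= -d + 6*w^2 + w*(6*d - 115) + 19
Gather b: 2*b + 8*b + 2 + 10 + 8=10*b + 20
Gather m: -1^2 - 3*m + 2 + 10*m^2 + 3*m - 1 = 10*m^2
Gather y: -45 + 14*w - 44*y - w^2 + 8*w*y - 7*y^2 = -w^2 + 14*w - 7*y^2 + y*(8*w - 44) - 45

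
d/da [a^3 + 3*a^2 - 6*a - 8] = 3*a^2 + 6*a - 6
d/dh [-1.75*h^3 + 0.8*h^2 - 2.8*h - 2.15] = -5.25*h^2 + 1.6*h - 2.8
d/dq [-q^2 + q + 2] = 1 - 2*q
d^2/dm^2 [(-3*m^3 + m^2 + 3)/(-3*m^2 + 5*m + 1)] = 2*(69*m^3 - 45*m^2 + 144*m - 85)/(27*m^6 - 135*m^5 + 198*m^4 - 35*m^3 - 66*m^2 - 15*m - 1)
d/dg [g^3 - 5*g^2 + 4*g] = 3*g^2 - 10*g + 4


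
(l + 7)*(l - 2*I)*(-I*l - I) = -I*l^3 - 2*l^2 - 8*I*l^2 - 16*l - 7*I*l - 14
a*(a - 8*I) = a^2 - 8*I*a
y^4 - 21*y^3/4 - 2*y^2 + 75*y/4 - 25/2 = (y - 5)*(y - 5/4)*(y - 1)*(y + 2)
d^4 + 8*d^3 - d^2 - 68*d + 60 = (d - 2)*(d - 1)*(d + 5)*(d + 6)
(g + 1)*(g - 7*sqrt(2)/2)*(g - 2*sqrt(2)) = g^3 - 11*sqrt(2)*g^2/2 + g^2 - 11*sqrt(2)*g/2 + 14*g + 14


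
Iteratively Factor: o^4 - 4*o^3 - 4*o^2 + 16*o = (o - 4)*(o^3 - 4*o) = (o - 4)*(o + 2)*(o^2 - 2*o) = (o - 4)*(o - 2)*(o + 2)*(o)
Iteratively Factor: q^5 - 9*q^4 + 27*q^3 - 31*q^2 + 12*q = (q - 1)*(q^4 - 8*q^3 + 19*q^2 - 12*q) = (q - 3)*(q - 1)*(q^3 - 5*q^2 + 4*q) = q*(q - 3)*(q - 1)*(q^2 - 5*q + 4) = q*(q - 4)*(q - 3)*(q - 1)*(q - 1)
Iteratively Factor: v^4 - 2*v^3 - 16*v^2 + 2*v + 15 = (v + 1)*(v^3 - 3*v^2 - 13*v + 15) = (v - 1)*(v + 1)*(v^2 - 2*v - 15) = (v - 5)*(v - 1)*(v + 1)*(v + 3)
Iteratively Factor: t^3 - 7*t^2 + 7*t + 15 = (t + 1)*(t^2 - 8*t + 15) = (t - 5)*(t + 1)*(t - 3)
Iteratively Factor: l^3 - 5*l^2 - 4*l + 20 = (l - 5)*(l^2 - 4) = (l - 5)*(l + 2)*(l - 2)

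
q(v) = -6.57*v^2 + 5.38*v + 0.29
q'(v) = 5.38 - 13.14*v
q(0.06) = 0.59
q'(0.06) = 4.59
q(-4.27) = -142.47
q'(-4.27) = 61.49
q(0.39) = 1.39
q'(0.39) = 0.26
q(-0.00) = 0.29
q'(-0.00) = 5.38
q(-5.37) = -218.06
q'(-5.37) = 75.94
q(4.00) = -83.31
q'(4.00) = -47.18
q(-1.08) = -13.18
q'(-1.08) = 19.57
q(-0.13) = -0.52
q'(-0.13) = 7.09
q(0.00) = 0.29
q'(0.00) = 5.38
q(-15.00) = -1558.66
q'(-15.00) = 202.48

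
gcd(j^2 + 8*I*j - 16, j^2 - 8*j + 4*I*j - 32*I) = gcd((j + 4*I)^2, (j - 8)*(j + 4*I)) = j + 4*I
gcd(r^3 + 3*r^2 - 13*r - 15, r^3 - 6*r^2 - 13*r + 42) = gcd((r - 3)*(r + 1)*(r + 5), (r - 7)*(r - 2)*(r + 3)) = 1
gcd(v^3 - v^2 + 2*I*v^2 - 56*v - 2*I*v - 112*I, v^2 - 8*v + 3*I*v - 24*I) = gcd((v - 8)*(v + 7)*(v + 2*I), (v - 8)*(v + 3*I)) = v - 8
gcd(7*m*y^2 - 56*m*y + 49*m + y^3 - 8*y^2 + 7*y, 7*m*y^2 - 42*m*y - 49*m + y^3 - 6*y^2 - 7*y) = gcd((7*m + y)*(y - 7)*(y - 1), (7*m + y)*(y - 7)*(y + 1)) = 7*m*y - 49*m + y^2 - 7*y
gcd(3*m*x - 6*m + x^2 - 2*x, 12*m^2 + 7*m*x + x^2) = 3*m + x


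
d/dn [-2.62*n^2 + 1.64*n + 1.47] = 1.64 - 5.24*n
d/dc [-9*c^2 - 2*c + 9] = -18*c - 2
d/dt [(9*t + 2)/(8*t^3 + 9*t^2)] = 3*(-48*t^2 - 43*t - 12)/(t^3*(64*t^2 + 144*t + 81))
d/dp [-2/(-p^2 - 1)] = -4*p/(p^2 + 1)^2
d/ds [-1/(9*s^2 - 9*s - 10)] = 9*(2*s - 1)/(-9*s^2 + 9*s + 10)^2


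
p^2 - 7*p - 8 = (p - 8)*(p + 1)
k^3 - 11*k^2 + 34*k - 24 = (k - 6)*(k - 4)*(k - 1)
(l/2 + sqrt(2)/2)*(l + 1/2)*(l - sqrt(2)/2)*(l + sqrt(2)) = l^4/2 + l^3/4 + 3*sqrt(2)*l^3/4 + 3*sqrt(2)*l^2/8 - sqrt(2)*l/2 - sqrt(2)/4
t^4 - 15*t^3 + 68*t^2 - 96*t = t*(t - 8)*(t - 4)*(t - 3)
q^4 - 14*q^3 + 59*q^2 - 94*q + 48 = (q - 8)*(q - 3)*(q - 2)*(q - 1)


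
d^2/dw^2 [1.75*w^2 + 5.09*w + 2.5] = 3.50000000000000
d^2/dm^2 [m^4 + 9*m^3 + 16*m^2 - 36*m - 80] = 12*m^2 + 54*m + 32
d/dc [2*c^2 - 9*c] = 4*c - 9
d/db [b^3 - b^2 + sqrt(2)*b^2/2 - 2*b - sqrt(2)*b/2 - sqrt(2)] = 3*b^2 - 2*b + sqrt(2)*b - 2 - sqrt(2)/2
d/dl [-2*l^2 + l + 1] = 1 - 4*l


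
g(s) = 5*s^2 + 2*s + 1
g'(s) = 10*s + 2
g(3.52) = 69.99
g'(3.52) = 37.20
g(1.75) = 19.81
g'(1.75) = 19.50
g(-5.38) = 134.96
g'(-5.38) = -51.80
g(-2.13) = 19.42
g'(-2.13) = -19.30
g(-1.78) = 13.28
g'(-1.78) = -15.80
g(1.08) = 8.99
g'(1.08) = 12.80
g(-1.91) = 15.42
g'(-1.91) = -17.10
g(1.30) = 12.05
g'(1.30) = 15.00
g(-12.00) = 697.00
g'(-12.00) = -118.00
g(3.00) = 52.00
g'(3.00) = 32.00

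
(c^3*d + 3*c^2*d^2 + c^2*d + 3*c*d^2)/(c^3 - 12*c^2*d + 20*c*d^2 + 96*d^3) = c*d*(c^2 + 3*c*d + c + 3*d)/(c^3 - 12*c^2*d + 20*c*d^2 + 96*d^3)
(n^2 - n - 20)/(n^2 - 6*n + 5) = (n + 4)/(n - 1)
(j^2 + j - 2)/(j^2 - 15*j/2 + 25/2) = 2*(j^2 + j - 2)/(2*j^2 - 15*j + 25)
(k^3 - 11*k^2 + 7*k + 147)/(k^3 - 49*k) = (k^2 - 4*k - 21)/(k*(k + 7))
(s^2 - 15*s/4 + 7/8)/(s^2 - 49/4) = (4*s - 1)/(2*(2*s + 7))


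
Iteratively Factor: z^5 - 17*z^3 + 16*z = (z)*(z^4 - 17*z^2 + 16) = z*(z + 1)*(z^3 - z^2 - 16*z + 16) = z*(z - 4)*(z + 1)*(z^2 + 3*z - 4) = z*(z - 4)*(z + 1)*(z + 4)*(z - 1)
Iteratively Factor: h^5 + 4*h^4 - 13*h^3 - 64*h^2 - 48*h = (h - 4)*(h^4 + 8*h^3 + 19*h^2 + 12*h) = h*(h - 4)*(h^3 + 8*h^2 + 19*h + 12) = h*(h - 4)*(h + 4)*(h^2 + 4*h + 3) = h*(h - 4)*(h + 1)*(h + 4)*(h + 3)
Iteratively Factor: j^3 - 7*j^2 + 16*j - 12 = (j - 3)*(j^2 - 4*j + 4) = (j - 3)*(j - 2)*(j - 2)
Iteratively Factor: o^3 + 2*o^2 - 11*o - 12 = (o + 1)*(o^2 + o - 12) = (o + 1)*(o + 4)*(o - 3)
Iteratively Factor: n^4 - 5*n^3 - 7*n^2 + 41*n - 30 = (n - 5)*(n^3 - 7*n + 6) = (n - 5)*(n - 2)*(n^2 + 2*n - 3) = (n - 5)*(n - 2)*(n + 3)*(n - 1)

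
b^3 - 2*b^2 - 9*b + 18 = (b - 3)*(b - 2)*(b + 3)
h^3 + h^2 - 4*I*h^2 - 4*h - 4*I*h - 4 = (h + 1)*(h - 2*I)^2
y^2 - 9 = (y - 3)*(y + 3)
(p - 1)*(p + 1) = p^2 - 1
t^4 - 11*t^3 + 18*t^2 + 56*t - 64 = (t - 8)*(t - 4)*(t - 1)*(t + 2)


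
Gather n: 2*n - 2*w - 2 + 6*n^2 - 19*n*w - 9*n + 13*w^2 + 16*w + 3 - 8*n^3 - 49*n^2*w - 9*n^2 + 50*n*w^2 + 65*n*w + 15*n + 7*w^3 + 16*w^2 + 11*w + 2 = -8*n^3 + n^2*(-49*w - 3) + n*(50*w^2 + 46*w + 8) + 7*w^3 + 29*w^2 + 25*w + 3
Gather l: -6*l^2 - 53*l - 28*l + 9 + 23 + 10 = -6*l^2 - 81*l + 42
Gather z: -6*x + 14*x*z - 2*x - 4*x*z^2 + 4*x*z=-4*x*z^2 + 18*x*z - 8*x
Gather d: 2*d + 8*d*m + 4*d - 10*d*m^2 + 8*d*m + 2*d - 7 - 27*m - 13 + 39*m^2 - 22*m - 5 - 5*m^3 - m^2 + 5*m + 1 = d*(-10*m^2 + 16*m + 8) - 5*m^3 + 38*m^2 - 44*m - 24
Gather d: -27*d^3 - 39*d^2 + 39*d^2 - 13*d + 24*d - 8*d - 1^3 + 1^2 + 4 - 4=-27*d^3 + 3*d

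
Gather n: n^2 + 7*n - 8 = n^2 + 7*n - 8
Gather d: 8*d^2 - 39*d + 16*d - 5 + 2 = 8*d^2 - 23*d - 3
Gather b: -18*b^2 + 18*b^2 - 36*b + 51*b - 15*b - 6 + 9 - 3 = 0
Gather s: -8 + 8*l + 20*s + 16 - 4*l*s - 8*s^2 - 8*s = 8*l - 8*s^2 + s*(12 - 4*l) + 8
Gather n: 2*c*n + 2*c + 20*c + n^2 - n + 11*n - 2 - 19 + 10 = 22*c + n^2 + n*(2*c + 10) - 11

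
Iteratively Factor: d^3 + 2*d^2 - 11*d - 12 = (d - 3)*(d^2 + 5*d + 4) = (d - 3)*(d + 4)*(d + 1)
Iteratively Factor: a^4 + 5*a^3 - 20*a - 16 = (a + 4)*(a^3 + a^2 - 4*a - 4) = (a - 2)*(a + 4)*(a^2 + 3*a + 2) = (a - 2)*(a + 2)*(a + 4)*(a + 1)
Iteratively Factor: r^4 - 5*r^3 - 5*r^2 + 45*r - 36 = (r - 4)*(r^3 - r^2 - 9*r + 9) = (r - 4)*(r + 3)*(r^2 - 4*r + 3) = (r - 4)*(r - 3)*(r + 3)*(r - 1)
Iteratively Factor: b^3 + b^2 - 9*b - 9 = (b - 3)*(b^2 + 4*b + 3) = (b - 3)*(b + 3)*(b + 1)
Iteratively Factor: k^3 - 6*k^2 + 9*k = (k - 3)*(k^2 - 3*k) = k*(k - 3)*(k - 3)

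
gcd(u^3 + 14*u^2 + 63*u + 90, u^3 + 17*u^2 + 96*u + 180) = u^2 + 11*u + 30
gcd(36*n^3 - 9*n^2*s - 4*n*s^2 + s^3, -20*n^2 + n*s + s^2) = -4*n + s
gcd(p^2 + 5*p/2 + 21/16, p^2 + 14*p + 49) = 1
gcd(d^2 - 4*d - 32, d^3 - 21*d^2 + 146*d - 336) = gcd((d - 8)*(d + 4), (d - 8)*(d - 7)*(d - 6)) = d - 8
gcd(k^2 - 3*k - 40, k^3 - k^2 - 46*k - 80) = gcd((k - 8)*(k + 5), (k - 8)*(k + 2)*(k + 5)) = k^2 - 3*k - 40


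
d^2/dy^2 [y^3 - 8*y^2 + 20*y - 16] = 6*y - 16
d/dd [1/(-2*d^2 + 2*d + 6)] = (d - 1/2)/(-d^2 + d + 3)^2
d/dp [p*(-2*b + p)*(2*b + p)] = -4*b^2 + 3*p^2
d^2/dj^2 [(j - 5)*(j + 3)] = 2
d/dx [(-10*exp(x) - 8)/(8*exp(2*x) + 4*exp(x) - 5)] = (80*exp(2*x) + 128*exp(x) + 82)*exp(x)/(64*exp(4*x) + 64*exp(3*x) - 64*exp(2*x) - 40*exp(x) + 25)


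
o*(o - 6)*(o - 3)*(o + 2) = o^4 - 7*o^3 + 36*o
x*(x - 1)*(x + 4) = x^3 + 3*x^2 - 4*x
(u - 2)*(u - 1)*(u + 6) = u^3 + 3*u^2 - 16*u + 12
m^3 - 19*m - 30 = (m - 5)*(m + 2)*(m + 3)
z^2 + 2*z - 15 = (z - 3)*(z + 5)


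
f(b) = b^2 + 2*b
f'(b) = 2*b + 2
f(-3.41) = 4.81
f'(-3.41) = -4.82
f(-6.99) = 34.88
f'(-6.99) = -11.98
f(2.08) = 8.49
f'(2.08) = 6.16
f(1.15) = 3.62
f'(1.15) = 4.30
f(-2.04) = 0.08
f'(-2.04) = -2.08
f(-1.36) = -0.87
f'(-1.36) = -0.72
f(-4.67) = 12.47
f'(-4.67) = -7.34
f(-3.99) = 7.94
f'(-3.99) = -5.98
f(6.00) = 48.00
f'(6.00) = 14.00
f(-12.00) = 120.00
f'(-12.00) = -22.00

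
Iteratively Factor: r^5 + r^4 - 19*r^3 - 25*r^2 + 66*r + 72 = (r + 3)*(r^4 - 2*r^3 - 13*r^2 + 14*r + 24) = (r - 2)*(r + 3)*(r^3 - 13*r - 12) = (r - 2)*(r + 3)^2*(r^2 - 3*r - 4) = (r - 4)*(r - 2)*(r + 3)^2*(r + 1)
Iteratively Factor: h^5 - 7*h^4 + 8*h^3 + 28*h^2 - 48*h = (h - 2)*(h^4 - 5*h^3 - 2*h^2 + 24*h) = h*(h - 2)*(h^3 - 5*h^2 - 2*h + 24) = h*(h - 2)*(h + 2)*(h^2 - 7*h + 12) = h*(h - 4)*(h - 2)*(h + 2)*(h - 3)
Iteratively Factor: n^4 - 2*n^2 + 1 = (n - 1)*(n^3 + n^2 - n - 1) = (n - 1)^2*(n^2 + 2*n + 1) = (n - 1)^2*(n + 1)*(n + 1)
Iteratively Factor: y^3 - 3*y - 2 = (y - 2)*(y^2 + 2*y + 1) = (y - 2)*(y + 1)*(y + 1)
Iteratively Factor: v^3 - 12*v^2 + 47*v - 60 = (v - 4)*(v^2 - 8*v + 15) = (v - 4)*(v - 3)*(v - 5)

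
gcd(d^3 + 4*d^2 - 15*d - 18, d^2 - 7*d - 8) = d + 1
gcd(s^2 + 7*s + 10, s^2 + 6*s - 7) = 1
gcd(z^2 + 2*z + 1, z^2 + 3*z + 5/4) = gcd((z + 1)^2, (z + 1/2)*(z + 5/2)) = 1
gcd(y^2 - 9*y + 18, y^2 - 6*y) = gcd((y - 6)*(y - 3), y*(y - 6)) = y - 6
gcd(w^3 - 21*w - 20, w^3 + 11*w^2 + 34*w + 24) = w^2 + 5*w + 4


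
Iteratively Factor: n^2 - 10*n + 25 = (n - 5)*(n - 5)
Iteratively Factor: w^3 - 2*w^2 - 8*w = (w - 4)*(w^2 + 2*w) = w*(w - 4)*(w + 2)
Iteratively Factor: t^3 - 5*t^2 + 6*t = (t - 2)*(t^2 - 3*t) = (t - 3)*(t - 2)*(t)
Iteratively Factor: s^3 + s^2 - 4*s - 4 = (s + 2)*(s^2 - s - 2) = (s - 2)*(s + 2)*(s + 1)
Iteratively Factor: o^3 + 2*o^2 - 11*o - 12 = (o + 1)*(o^2 + o - 12) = (o - 3)*(o + 1)*(o + 4)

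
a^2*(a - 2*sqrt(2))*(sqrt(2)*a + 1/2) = sqrt(2)*a^4 - 7*a^3/2 - sqrt(2)*a^2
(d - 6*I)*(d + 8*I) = d^2 + 2*I*d + 48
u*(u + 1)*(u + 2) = u^3 + 3*u^2 + 2*u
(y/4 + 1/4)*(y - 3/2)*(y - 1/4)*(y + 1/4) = y^4/4 - y^3/8 - 25*y^2/64 + y/128 + 3/128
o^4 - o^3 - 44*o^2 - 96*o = o*(o - 8)*(o + 3)*(o + 4)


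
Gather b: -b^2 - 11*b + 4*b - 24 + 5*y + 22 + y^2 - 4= -b^2 - 7*b + y^2 + 5*y - 6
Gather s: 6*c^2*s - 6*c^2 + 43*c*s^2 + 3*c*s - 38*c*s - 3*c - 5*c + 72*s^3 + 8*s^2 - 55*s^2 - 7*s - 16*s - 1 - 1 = -6*c^2 - 8*c + 72*s^3 + s^2*(43*c - 47) + s*(6*c^2 - 35*c - 23) - 2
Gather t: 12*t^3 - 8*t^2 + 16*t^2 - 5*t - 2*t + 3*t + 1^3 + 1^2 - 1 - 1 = 12*t^3 + 8*t^2 - 4*t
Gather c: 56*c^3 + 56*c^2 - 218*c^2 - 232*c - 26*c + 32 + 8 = 56*c^3 - 162*c^2 - 258*c + 40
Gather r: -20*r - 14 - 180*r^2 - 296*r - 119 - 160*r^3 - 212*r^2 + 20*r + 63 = -160*r^3 - 392*r^2 - 296*r - 70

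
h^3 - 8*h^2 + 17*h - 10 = (h - 5)*(h - 2)*(h - 1)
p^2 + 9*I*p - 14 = (p + 2*I)*(p + 7*I)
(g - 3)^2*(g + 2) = g^3 - 4*g^2 - 3*g + 18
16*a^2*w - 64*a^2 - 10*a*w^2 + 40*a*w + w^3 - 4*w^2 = (-8*a + w)*(-2*a + w)*(w - 4)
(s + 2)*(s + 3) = s^2 + 5*s + 6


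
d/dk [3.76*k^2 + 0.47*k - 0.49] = 7.52*k + 0.47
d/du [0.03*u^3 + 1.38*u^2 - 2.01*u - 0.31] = 0.09*u^2 + 2.76*u - 2.01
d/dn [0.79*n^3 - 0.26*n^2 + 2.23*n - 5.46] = 2.37*n^2 - 0.52*n + 2.23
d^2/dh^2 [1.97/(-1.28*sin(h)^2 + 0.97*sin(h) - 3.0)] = (12.910592*sin(h)^4 - 7.337856*sin(h)^3 - 47.771515*sin(h)^2 + 20.408412*sin(h) + 11.422454)/(1.28*sin(h)^2 - 0.97*sin(h) + 3.0)^3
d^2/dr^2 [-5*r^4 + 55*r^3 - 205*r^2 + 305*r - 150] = -60*r^2 + 330*r - 410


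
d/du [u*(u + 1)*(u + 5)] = 3*u^2 + 12*u + 5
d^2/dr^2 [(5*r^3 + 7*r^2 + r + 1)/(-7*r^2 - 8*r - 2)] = 62*(3*r^3 - 3*r^2 - 6*r - 2)/(343*r^6 + 1176*r^5 + 1638*r^4 + 1184*r^3 + 468*r^2 + 96*r + 8)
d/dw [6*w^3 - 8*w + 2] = 18*w^2 - 8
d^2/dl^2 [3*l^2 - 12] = 6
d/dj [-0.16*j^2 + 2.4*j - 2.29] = 2.4 - 0.32*j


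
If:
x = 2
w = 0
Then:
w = 0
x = 2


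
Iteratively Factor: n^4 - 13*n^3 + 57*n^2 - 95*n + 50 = (n - 2)*(n^3 - 11*n^2 + 35*n - 25) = (n - 5)*(n - 2)*(n^2 - 6*n + 5) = (n - 5)*(n - 2)*(n - 1)*(n - 5)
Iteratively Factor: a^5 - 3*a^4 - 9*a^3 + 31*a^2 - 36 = (a - 3)*(a^4 - 9*a^2 + 4*a + 12) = (a - 3)*(a + 1)*(a^3 - a^2 - 8*a + 12) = (a - 3)*(a - 2)*(a + 1)*(a^2 + a - 6) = (a - 3)*(a - 2)^2*(a + 1)*(a + 3)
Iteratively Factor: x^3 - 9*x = (x + 3)*(x^2 - 3*x) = x*(x + 3)*(x - 3)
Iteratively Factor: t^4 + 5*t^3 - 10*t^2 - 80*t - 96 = (t + 4)*(t^3 + t^2 - 14*t - 24) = (t + 2)*(t + 4)*(t^2 - t - 12) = (t - 4)*(t + 2)*(t + 4)*(t + 3)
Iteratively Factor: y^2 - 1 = (y - 1)*(y + 1)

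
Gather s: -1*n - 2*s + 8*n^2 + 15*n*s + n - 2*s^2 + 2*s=8*n^2 + 15*n*s - 2*s^2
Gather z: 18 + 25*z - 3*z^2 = -3*z^2 + 25*z + 18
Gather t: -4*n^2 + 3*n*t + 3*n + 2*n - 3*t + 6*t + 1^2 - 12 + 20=-4*n^2 + 5*n + t*(3*n + 3) + 9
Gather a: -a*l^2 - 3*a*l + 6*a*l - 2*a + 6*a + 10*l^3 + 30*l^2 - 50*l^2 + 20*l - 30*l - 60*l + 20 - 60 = a*(-l^2 + 3*l + 4) + 10*l^3 - 20*l^2 - 70*l - 40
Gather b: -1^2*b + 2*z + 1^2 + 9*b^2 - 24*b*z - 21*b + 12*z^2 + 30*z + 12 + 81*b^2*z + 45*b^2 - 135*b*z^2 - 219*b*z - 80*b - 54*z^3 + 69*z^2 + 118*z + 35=b^2*(81*z + 54) + b*(-135*z^2 - 243*z - 102) - 54*z^3 + 81*z^2 + 150*z + 48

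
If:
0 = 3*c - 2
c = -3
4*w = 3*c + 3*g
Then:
No Solution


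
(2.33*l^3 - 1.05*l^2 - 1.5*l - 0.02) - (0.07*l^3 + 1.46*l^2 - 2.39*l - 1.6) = 2.26*l^3 - 2.51*l^2 + 0.89*l + 1.58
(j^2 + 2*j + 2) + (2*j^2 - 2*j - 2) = 3*j^2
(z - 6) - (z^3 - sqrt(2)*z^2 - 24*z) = -z^3 + sqrt(2)*z^2 + 25*z - 6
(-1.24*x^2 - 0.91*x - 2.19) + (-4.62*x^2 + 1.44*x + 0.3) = -5.86*x^2 + 0.53*x - 1.89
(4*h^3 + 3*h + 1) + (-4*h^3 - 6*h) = 1 - 3*h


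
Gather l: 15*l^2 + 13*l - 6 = 15*l^2 + 13*l - 6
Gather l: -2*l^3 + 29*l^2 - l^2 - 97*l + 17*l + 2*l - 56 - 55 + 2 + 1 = -2*l^3 + 28*l^2 - 78*l - 108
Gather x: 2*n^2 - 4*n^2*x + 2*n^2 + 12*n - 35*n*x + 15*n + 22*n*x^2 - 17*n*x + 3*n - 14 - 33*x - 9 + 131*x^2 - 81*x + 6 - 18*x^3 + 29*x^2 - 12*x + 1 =4*n^2 + 30*n - 18*x^3 + x^2*(22*n + 160) + x*(-4*n^2 - 52*n - 126) - 16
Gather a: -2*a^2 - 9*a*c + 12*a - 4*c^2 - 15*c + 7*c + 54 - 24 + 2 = -2*a^2 + a*(12 - 9*c) - 4*c^2 - 8*c + 32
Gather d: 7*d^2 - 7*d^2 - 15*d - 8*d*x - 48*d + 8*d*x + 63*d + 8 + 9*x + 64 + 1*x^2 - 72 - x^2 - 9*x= 0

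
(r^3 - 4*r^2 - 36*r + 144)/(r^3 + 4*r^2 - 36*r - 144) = (r - 4)/(r + 4)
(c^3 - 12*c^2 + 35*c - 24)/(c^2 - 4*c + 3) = c - 8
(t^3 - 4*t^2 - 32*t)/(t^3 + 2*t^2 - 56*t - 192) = t/(t + 6)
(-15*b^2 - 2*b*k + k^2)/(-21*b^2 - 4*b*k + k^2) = (5*b - k)/(7*b - k)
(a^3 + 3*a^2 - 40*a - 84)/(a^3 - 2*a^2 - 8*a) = (a^2 + a - 42)/(a*(a - 4))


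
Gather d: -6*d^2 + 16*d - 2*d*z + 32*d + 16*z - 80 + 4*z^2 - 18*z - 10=-6*d^2 + d*(48 - 2*z) + 4*z^2 - 2*z - 90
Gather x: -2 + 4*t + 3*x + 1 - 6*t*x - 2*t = 2*t + x*(3 - 6*t) - 1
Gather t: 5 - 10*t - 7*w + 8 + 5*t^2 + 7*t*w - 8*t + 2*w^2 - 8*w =5*t^2 + t*(7*w - 18) + 2*w^2 - 15*w + 13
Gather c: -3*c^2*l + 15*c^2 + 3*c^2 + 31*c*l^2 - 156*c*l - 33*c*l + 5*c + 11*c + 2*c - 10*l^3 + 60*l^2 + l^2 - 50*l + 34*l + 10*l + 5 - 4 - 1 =c^2*(18 - 3*l) + c*(31*l^2 - 189*l + 18) - 10*l^3 + 61*l^2 - 6*l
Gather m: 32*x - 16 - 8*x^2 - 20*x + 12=-8*x^2 + 12*x - 4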